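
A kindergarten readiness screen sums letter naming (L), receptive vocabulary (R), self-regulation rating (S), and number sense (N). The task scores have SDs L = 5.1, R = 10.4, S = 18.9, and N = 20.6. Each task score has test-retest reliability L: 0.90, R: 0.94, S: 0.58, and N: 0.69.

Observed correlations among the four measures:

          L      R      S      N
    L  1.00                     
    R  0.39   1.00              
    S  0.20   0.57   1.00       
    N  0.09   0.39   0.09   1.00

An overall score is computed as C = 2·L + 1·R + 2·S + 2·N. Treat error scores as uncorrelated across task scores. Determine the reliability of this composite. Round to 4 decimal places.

0.7575

Var(C) = 2²·5.1² + 10.4² + 2²·18.9² + 2²·20.6² + 2·[2·5.1·10.4·0.39 + 4·5.1·18.9·0.20 + 4·5.1·20.6·0.09 + 2·10.4·18.9·0.57 + 2·10.4·20.6·0.39 + 4·18.9·20.6·0.09] = 3338.48 + 1375.31 = 4713.79.
With uncorrelated errors the cross-covariances are all true-score covariance, so they carry over unchanged; only the diagonal terms shrink to ρᵢσᵢ².
True-score variance = [2²·5.1²·0.90 + 10.4²·0.94 + 2²·18.9²·0.58 + 2²·20.6²·0.69] + 1375.31 = 2195.27 + 1375.31 = 3570.57.
Reliability = 3570.57 / 4713.79 = 0.7575.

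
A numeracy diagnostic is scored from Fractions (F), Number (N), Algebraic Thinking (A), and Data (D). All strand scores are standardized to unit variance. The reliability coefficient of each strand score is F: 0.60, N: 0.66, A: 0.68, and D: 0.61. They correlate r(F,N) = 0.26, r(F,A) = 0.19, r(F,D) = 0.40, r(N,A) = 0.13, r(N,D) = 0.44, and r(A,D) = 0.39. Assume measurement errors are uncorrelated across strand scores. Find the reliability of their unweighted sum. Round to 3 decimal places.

0.810

Var(F+N+A+D) = 4 + 2·[0.26 + 0.19 + 0.40 + 0.13 + 0.44 + 0.39] = 4 + 3.62 = 7.62.
With uncorrelated errors the cross-covariances are all true-score covariance, so they carry over unchanged; only the diagonal terms shrink to ρᵢσᵢ².
True-score variance = [0.60 + 0.66 + 0.68 + 0.61] + 3.62 = 2.55 + 3.62 = 6.17.
Reliability = 6.17 / 7.62 = 0.810.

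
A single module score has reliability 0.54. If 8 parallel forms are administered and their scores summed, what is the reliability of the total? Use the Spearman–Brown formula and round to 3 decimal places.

0.904

ρ_k = kρ / (1 + (k−1)ρ) = 8·0.54 / (1 + 7·0.54) = 4.320 / 4.780 = 0.904.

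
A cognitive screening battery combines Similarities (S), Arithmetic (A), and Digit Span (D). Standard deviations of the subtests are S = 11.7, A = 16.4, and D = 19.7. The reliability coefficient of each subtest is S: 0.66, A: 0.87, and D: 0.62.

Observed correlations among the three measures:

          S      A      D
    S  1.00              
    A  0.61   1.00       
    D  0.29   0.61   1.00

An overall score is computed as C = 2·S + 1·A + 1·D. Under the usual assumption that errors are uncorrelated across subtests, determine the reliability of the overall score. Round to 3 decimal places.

0.842

Var(C) = 2²·11.7² + 16.4² + 19.7² + 2·[2·11.7·16.4·0.61 + 2·11.7·19.7·0.29 + 16.4·19.7·0.61] = 1204.61 + 1129.71 = 2334.32.
With uncorrelated errors the cross-covariances are all true-score covariance, so they carry over unchanged; only the diagonal terms shrink to ρᵢσᵢ².
True-score variance = [2²·11.7²·0.66 + 16.4²·0.87 + 19.7²·0.62] + 1129.71 = 836.001 + 1129.71 = 1965.71.
Reliability = 1965.71 / 2334.32 = 0.842.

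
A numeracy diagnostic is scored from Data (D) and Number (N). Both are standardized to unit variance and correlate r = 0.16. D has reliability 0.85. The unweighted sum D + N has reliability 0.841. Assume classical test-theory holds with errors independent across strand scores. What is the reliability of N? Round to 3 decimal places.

0.781

Var(D+N) = 2 + 2·0.16 = 2.320.
True-score variance = ρ_D + ρ_N + 2·0.16, so 0.841 = (0.85 + ρ_N + 0.32) / 2.320.
ρ_N = 0.841·2.320 − 0.85 − 0.32 = 0.781.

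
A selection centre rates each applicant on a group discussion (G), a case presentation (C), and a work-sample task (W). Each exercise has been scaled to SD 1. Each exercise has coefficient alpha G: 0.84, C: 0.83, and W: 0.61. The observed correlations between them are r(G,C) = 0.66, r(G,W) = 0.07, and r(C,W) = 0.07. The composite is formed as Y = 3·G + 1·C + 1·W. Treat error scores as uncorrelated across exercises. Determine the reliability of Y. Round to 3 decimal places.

Var(Y) = 3² + 1 + 1 + 2·[3·0.66 + 3·0.07 + 0.07] = 11 + 4.52 = 15.52.
Under uncorrelated errors the observed covariances equal the true-score covariances, so only the own-variance terms attenuate.
True-score variance = [3²·0.84 + 0.83 + 0.61] + 4.52 = 9 + 4.52 = 13.52.
Reliability = 13.52 / 15.52 = 0.871.

0.871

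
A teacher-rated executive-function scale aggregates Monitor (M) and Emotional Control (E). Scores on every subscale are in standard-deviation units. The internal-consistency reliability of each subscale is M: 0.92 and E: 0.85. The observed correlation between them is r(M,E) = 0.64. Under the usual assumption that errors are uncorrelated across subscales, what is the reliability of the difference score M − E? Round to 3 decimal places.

Var(M−E) = 1 + 1 − 2·0.64 = 2 − 1.28 = 0.72.
With uncorrelated errors the cross-covariances are all true-score covariance, so they carry over unchanged; only the diagonal terms shrink to ρᵢσᵢ².
True-score variance = [0.92 + 0.85] − 1.28 = 1.77 − 1.28 = 0.49.
Reliability = 0.49 / 0.72 = 0.681.

0.681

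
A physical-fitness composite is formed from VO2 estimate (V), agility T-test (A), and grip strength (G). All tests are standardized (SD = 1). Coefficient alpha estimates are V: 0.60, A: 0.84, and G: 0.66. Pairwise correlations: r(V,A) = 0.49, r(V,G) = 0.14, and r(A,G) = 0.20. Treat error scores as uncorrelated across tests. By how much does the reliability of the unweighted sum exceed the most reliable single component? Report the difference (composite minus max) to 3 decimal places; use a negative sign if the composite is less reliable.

Var(sum) = 3 + 1.66 = 4.66; true-score variance = 2.1 + 1.66 = 3.76; composite reliability = 0.8069.
Max component reliability = 0.8400.
Difference = 0.8069 − 0.8400 = -0.033.

-0.033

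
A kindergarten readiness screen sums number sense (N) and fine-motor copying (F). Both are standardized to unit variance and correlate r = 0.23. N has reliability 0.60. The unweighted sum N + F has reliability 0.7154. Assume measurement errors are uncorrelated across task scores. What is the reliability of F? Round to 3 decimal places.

Var(N+F) = 2 + 2·0.23 = 2.460.
True-score variance = ρ_N + ρ_F + 2·0.23, so 0.7154 = (0.60 + ρ_F + 0.46) / 2.460.
ρ_F = 0.7154·2.460 − 0.60 − 0.46 = 0.700.

0.700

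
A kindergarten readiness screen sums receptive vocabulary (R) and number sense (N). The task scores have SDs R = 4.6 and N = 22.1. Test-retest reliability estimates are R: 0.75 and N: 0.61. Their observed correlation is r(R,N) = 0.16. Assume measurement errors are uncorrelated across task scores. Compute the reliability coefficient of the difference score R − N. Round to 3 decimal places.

0.590

Var(R−N) = 4.6² + 22.1² − 2·4.6·22.1·0.16 = 509.57 − 32.5312 = 477.039.
Because errors are independent across components, Cov(Tᵢ,Tⱼ) = Cov(Xᵢ,Xⱼ); the off-diagonal part of the true-score variance is the same as above.
True-score variance = [4.6²·0.75 + 22.1²·0.61] − 32.5312 = 313.8 − 32.5312 = 281.269.
Reliability = 281.269 / 477.039 = 0.590.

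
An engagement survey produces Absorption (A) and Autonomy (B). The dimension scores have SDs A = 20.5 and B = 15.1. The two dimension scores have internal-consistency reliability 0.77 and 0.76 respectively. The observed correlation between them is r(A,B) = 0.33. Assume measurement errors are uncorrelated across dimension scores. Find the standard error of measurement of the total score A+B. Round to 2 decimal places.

Var(total) = 648.26 + 204.303 = 852.563.
True-score variance = 496.88 + 204.303 = 701.183, so reliability = 0.8224.
Error variance = 852.563 − 701.183 = 151.38; SEM = √151.38 = 12.30.

12.30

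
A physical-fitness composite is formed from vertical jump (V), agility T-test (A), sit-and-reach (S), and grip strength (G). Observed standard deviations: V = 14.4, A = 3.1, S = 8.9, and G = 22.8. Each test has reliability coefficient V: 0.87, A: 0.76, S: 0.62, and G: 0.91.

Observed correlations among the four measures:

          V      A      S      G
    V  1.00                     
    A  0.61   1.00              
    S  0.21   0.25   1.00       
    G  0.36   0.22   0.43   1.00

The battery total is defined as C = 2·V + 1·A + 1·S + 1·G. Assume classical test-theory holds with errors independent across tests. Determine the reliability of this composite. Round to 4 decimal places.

0.9203

Var(C) = 2²·14.4² + 3.1² + 8.9² + 22.8² + 2·[2·14.4·3.1·0.61 + 2·14.4·8.9·0.21 + 2·14.4·22.8·0.36 + 3.1·8.9·0.25 + 3.1·22.8·0.22 + 8.9·22.8·0.43] = 1438.1 + 908.762 = 2346.86.
Because errors are independent across components, Cov(Tᵢ,Tⱼ) = Cov(Xᵢ,Xⱼ); the off-diagonal part of the true-score variance is the same as above.
True-score variance = [2²·14.4²·0.87 + 3.1²·0.76 + 8.9²·0.62 + 22.8²·0.91] + 908.762 = 1251.08 + 908.762 = 2159.84.
Reliability = 2159.84 / 2346.86 = 0.9203.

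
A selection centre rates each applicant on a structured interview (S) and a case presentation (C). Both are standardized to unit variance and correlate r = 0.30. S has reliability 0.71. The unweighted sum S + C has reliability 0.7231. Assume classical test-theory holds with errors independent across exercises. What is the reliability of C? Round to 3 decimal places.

0.570

Var(S+C) = 2 + 2·0.30 = 2.600.
True-score variance = ρ_S + ρ_C + 2·0.30, so 0.7231 = (0.71 + ρ_C + 0.60) / 2.600.
ρ_C = 0.7231·2.600 − 0.71 − 0.60 = 0.570.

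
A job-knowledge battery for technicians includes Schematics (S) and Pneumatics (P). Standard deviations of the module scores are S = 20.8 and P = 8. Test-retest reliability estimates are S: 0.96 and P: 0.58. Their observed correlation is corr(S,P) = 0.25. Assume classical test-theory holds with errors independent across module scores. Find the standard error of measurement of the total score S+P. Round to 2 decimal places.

6.65

Var(total) = 496.64 + 83.2 = 579.84.
True-score variance = 452.454 + 83.2 = 535.654, so reliability = 0.9238.
Error variance = 579.84 − 535.654 = 44.1856; SEM = √44.1856 = 6.65.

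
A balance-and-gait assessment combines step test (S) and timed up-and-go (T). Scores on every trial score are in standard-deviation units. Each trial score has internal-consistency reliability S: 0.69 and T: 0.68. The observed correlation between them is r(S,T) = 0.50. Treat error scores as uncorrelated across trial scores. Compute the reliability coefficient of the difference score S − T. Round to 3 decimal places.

Var(S−T) = 1 + 1 − 2·0.50 = 2 − 1 = 1.
With uncorrelated errors the cross-covariances are all true-score covariance, so they carry over unchanged; only the diagonal terms shrink to ρᵢσᵢ².
True-score variance = [0.69 + 0.68] − 1 = 1.37 − 1 = 0.37.
Reliability = 0.37 / 1 = 0.370.

0.370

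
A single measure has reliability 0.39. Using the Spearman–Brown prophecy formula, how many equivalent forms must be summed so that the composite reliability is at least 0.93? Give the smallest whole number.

21

k ≥ ρ*(1−ρ₁)/(ρ₁(1−ρ*)) = 0.93·0.61 / (0.39·0.07) = 20.780.
Smallest integer k = 21.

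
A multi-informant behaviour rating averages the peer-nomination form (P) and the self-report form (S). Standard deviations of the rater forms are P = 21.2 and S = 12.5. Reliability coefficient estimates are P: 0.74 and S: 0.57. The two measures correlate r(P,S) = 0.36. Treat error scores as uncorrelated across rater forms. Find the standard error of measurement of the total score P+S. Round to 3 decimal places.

13.566

Var(total) = 605.69 + 190.8 = 796.49.
True-score variance = 421.648 + 190.8 = 612.448, so reliability = 0.7689.
Error variance = 796.49 − 612.448 = 184.042; SEM = √184.042 = 13.566.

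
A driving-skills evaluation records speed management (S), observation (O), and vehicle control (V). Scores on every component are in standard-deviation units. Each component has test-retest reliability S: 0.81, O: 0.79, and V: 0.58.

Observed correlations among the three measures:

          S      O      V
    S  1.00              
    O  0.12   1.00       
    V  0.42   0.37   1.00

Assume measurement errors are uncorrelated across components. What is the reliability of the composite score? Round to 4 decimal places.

0.8299

Var(S+O+V) = 3 + 2·[0.12 + 0.42 + 0.37] = 3 + 1.82 = 4.82.
With uncorrelated errors the cross-covariances are all true-score covariance, so they carry over unchanged; only the diagonal terms shrink to ρᵢσᵢ².
True-score variance = [0.81 + 0.79 + 0.58] + 1.82 = 2.18 + 1.82 = 4.
Reliability = 4 / 4.82 = 0.8299.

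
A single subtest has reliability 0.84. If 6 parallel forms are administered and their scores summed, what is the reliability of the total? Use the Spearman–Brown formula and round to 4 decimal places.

ρ_k = kρ / (1 + (k−1)ρ) = 6·0.84 / (1 + 5·0.84) = 5.040 / 5.200 = 0.9692.

0.9692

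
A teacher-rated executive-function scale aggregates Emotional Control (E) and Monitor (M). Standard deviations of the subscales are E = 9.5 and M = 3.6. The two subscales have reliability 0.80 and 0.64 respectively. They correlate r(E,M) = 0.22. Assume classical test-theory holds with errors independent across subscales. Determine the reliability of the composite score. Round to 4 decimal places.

0.8079

Var(E+M) = 9.5² + 3.6² + 2·[9.5·3.6·0.22] = 103.21 + 15.048 = 118.258.
Because errors are independent across components, Cov(Tᵢ,Tⱼ) = Cov(Xᵢ,Xⱼ); the off-diagonal part of the true-score variance is the same as above.
True-score variance = [9.5²·0.80 + 3.6²·0.64] + 15.048 = 80.4944 + 15.048 = 95.5424.
Reliability = 95.5424 / 118.258 = 0.8079.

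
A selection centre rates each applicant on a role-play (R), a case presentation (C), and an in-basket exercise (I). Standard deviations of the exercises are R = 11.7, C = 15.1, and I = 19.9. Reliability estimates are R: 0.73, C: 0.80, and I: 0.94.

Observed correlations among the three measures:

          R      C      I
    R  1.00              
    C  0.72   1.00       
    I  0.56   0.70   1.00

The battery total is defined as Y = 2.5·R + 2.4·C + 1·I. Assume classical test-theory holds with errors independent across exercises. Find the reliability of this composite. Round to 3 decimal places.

0.910

Var(Y) = 2.5²·11.7² + 2.4²·15.1² + 19.9² + 2·[6·11.7·15.1·0.72 + 2.5·11.7·19.9·0.56 + 2.4·15.1·19.9·0.70] = 2564.91 + 3188 = 5752.91.
With uncorrelated errors the cross-covariances are all true-score covariance, so they carry over unchanged; only the diagonal terms shrink to ρᵢσᵢ².
True-score variance = [2.5²·11.7²·0.73 + 2.4²·15.1²·0.80 + 19.9²·0.94] + 3188 = 2047.48 + 3188 = 5235.48.
Reliability = 5235.48 / 5752.91 = 0.910.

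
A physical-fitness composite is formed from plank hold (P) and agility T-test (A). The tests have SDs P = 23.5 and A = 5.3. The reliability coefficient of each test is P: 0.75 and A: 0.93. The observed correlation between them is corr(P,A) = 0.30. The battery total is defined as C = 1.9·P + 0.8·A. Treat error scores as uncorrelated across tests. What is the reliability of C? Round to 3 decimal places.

0.765

Var(C) = 1.9²·23.5² + 0.8²·5.3² + 2·[1.52·23.5·5.3·0.30] = 2011.6 + 113.59 = 2125.19.
Because errors are independent across components, Cov(Tᵢ,Tⱼ) = Cov(Xᵢ,Xⱼ); the off-diagonal part of the true-score variance is the same as above.
True-score variance = [1.9²·23.5²·0.75 + 0.8²·5.3²·0.93] + 113.59 = 1511.94 + 113.59 = 1625.53.
Reliability = 1625.53 / 2125.19 = 0.765.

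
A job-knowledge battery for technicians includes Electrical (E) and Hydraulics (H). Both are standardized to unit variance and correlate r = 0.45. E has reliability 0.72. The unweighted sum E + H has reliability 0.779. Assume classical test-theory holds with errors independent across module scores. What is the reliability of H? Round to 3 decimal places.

Var(E+H) = 2 + 2·0.45 = 2.900.
True-score variance = ρ_E + ρ_H + 2·0.45, so 0.779 = (0.72 + ρ_H + 0.90) / 2.900.
ρ_H = 0.779·2.900 − 0.72 − 0.90 = 0.639.

0.639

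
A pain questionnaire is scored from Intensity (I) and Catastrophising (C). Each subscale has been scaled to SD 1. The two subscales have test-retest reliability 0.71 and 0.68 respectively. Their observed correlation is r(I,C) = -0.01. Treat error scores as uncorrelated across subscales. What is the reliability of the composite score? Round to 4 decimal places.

Var(I+C) = 2 + 2·[(-0.01)] = 2 − 0.02 = 1.98.
With uncorrelated errors the cross-covariances are all true-score covariance, so they carry over unchanged; only the diagonal terms shrink to ρᵢσᵢ².
True-score variance = [0.71 + 0.68] − 0.02 = 1.39 − 0.02 = 1.37.
Reliability = 1.37 / 1.98 = 0.6919.

0.6919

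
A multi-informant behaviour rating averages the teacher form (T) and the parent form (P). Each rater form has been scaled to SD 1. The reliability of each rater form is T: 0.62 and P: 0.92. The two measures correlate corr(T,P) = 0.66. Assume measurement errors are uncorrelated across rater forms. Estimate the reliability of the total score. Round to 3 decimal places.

0.861

Var(T+P) = 2 + 2·[0.66] = 2 + 1.32 = 3.32.
Under uncorrelated errors the observed covariances equal the true-score covariances, so only the own-variance terms attenuate.
True-score variance = [0.62 + 0.92] + 1.32 = 1.54 + 1.32 = 2.86.
Reliability = 2.86 / 3.32 = 0.861.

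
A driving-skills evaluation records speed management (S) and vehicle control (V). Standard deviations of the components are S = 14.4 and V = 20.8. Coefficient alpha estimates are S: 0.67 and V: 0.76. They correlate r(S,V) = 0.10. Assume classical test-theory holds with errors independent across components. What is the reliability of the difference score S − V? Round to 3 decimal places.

Var(S−V) = 14.4² + 20.8² − 2·14.4·20.8·0.10 = 640 − 59.904 = 580.096.
Under uncorrelated errors the observed covariances equal the true-score covariances, so only the own-variance terms attenuate.
True-score variance = [14.4²·0.67 + 20.8²·0.76] − 59.904 = 467.738 − 59.904 = 407.834.
Reliability = 407.834 / 580.096 = 0.703.

0.703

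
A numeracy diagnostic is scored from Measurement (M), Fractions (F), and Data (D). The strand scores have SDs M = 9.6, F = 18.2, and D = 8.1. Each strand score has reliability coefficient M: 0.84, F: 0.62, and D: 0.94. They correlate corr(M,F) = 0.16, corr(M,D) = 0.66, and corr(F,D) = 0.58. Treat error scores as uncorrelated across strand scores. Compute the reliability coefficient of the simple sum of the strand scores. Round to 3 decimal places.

Var(M+F+D) = 9.6² + 18.2² + 8.1² + 2·[9.6·18.2·0.16 + 9.6·8.1·0.66 + 18.2·8.1·0.58] = 489.01 + 329.561 = 818.571.
With uncorrelated errors the cross-covariances are all true-score covariance, so they carry over unchanged; only the diagonal terms shrink to ρᵢσᵢ².
True-score variance = [9.6²·0.84 + 18.2²·0.62 + 8.1²·0.94] + 329.561 = 344.457 + 329.561 = 674.017.
Reliability = 674.017 / 818.571 = 0.823.

0.823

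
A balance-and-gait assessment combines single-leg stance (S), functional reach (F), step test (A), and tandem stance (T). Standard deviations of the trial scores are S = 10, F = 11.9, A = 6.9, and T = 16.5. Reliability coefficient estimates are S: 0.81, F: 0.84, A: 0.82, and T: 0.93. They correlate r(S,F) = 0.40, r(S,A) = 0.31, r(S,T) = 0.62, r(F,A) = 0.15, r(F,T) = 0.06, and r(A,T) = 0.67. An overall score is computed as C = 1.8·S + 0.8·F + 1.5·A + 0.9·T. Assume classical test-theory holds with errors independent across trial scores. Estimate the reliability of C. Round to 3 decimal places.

0.930

Var(C) = 1.8²·10² + 0.8²·11.9² + 1.5²·6.9² + 0.9²·16.5² + 2·[1.44·10·11.9·0.40 + 2.7·10·6.9·0.31 + 1.62·10·16.5·0.62 + 1.2·11.9·6.9·0.15 + 0.72·11.9·16.5·0.06 + 1.35·6.9·16.5·0.67] = 742.275 + 836.525 = 1578.8.
Under uncorrelated errors the observed covariances equal the true-score covariances, so only the own-variance terms attenuate.
True-score variance = [1.8²·10²·0.81 + 0.8²·11.9²·0.84 + 1.5²·6.9²·0.82 + 0.9²·16.5²·0.93] + 836.525 = 631.496 + 836.525 = 1468.02.
Reliability = 1468.02 / 1578.8 = 0.930.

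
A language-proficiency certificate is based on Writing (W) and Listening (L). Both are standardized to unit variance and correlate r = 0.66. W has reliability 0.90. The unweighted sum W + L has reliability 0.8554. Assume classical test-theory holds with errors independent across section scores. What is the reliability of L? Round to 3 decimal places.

0.620

Var(W+L) = 2 + 2·0.66 = 3.320.
True-score variance = ρ_W + ρ_L + 2·0.66, so 0.8554 = (0.90 + ρ_L + 1.32) / 3.320.
ρ_L = 0.8554·3.320 − 0.90 − 1.32 = 0.620.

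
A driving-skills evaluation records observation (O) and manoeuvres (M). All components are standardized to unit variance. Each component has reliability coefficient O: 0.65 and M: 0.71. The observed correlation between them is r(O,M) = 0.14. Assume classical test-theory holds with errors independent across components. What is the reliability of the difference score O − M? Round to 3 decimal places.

Var(O−M) = 1 + 1 − 2·0.14 = 2 − 0.28 = 1.72.
Because errors are independent across components, Cov(Tᵢ,Tⱼ) = Cov(Xᵢ,Xⱼ); the off-diagonal part of the true-score variance is the same as above.
True-score variance = [0.65 + 0.71] − 0.28 = 1.36 − 0.28 = 1.08.
Reliability = 1.08 / 1.72 = 0.628.

0.628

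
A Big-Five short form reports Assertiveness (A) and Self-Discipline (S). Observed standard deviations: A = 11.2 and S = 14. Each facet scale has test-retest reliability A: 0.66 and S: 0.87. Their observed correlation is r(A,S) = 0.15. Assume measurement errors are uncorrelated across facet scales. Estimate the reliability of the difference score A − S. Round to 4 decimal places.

0.7517

Var(A−S) = 11.2² + 14² − 2·11.2·14·0.15 = 321.44 − 47.04 = 274.4.
Under uncorrelated errors the observed covariances equal the true-score covariances, so only the own-variance terms attenuate.
True-score variance = [11.2²·0.66 + 14²·0.87] − 47.04 = 253.31 − 47.04 = 206.27.
Reliability = 206.27 / 274.4 = 0.7517.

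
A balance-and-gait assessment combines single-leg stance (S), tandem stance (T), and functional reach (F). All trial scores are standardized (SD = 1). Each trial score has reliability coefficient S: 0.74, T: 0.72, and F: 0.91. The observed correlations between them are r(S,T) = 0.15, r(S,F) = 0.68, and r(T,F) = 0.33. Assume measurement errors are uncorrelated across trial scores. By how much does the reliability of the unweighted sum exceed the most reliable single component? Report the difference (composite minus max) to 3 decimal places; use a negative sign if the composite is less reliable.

Var(sum) = 3 + 2.32 = 5.32; true-score variance = 2.37 + 2.32 = 4.69; composite reliability = 0.8816.
Max component reliability = 0.9100.
Difference = 0.8816 − 0.9100 = -0.028.

-0.028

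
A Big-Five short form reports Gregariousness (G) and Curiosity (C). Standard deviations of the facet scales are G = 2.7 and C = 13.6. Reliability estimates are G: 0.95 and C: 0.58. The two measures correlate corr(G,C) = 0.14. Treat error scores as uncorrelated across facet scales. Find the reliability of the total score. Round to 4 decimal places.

Var(G+C) = 2.7² + 13.6² + 2·[2.7·13.6·0.14] = 192.25 + 10.2816 = 202.532.
Under uncorrelated errors the observed covariances equal the true-score covariances, so only the own-variance terms attenuate.
True-score variance = [2.7²·0.95 + 13.6²·0.58] + 10.2816 = 114.202 + 10.2816 = 124.484.
Reliability = 124.484 / 202.532 = 0.6146.

0.6146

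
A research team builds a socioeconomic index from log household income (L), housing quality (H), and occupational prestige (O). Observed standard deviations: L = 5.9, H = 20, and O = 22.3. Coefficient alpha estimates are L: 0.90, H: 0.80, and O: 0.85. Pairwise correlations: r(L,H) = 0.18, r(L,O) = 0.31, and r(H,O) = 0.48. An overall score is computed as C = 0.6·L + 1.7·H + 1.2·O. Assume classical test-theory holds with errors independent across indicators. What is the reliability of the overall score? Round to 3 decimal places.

Var(C) = 0.6²·5.9² + 1.7²·20² + 1.2²·22.3² + 2·[1.02·5.9·20·0.18 + 0.72·5.9·22.3·0.31 + 2.04·20·22.3·0.48] = 1884.63 + 975.509 = 2860.14.
Because errors are independent across components, Cov(Tᵢ,Tⱼ) = Cov(Xᵢ,Xⱼ); the off-diagonal part of the true-score variance is the same as above.
True-score variance = [0.6²·5.9²·0.90 + 1.7²·20²·0.80 + 1.2²·22.3²·0.85] + 975.509 = 1544.76 + 975.509 = 2520.27.
Reliability = 2520.27 / 2860.14 = 0.881.

0.881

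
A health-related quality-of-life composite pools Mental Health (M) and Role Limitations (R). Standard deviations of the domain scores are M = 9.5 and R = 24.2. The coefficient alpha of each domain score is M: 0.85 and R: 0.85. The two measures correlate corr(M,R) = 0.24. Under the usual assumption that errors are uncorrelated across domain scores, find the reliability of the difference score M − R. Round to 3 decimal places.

Var(M−R) = 9.5² + 24.2² − 2·9.5·24.2·0.24 = 675.89 − 110.352 = 565.538.
With uncorrelated errors the cross-covariances are all true-score covariance, so they carry over unchanged; only the diagonal terms shrink to ρᵢσᵢ².
True-score variance = [9.5²·0.85 + 24.2²·0.85] − 110.352 = 574.506 − 110.352 = 464.154.
Reliability = 464.154 / 565.538 = 0.821.

0.821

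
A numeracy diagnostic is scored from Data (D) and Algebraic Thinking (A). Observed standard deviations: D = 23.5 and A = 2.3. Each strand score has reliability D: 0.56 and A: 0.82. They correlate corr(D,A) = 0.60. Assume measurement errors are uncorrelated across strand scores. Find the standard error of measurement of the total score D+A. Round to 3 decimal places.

Var(total) = 557.54 + 64.86 = 622.4.
True-score variance = 313.598 + 64.86 = 378.458, so reliability = 0.6081.
Error variance = 622.4 − 378.458 = 243.942; SEM = √243.942 = 15.619.

15.619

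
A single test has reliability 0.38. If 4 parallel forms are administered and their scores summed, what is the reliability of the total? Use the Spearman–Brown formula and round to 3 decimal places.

ρ_k = kρ / (1 + (k−1)ρ) = 4·0.38 / (1 + 3·0.38) = 1.520 / 2.140 = 0.710.

0.710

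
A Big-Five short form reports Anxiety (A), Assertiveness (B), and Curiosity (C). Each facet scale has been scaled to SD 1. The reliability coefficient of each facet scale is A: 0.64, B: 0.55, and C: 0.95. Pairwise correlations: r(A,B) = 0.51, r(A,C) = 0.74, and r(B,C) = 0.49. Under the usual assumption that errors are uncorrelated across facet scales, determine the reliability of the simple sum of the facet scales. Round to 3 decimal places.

0.867

Var(A+B+C) = 3 + 2·[0.51 + 0.74 + 0.49] = 3 + 3.48 = 6.48.
Under uncorrelated errors the observed covariances equal the true-score covariances, so only the own-variance terms attenuate.
True-score variance = [0.64 + 0.55 + 0.95] + 3.48 = 2.14 + 3.48 = 5.62.
Reliability = 5.62 / 6.48 = 0.867.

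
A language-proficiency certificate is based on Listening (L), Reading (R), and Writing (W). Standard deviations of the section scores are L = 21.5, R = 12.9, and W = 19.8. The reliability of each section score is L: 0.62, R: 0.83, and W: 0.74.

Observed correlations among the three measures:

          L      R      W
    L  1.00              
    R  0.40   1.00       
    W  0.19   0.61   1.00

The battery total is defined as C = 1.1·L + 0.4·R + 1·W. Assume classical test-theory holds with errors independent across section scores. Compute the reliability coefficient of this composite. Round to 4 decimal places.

0.7685

Var(C) = 1.1²·21.5² + 0.4²·12.9² + 19.8² + 2·[0.44·21.5·12.9·0.40 + 1.1·21.5·19.8·0.19 + 0.4·12.9·19.8·0.61] = 977.988 + 400.215 = 1378.2.
Under uncorrelated errors the observed covariances equal the true-score covariances, so only the own-variance terms attenuate.
True-score variance = [1.1²·21.5²·0.62 + 0.4²·12.9²·0.83 + 19.8²·0.74] + 400.215 = 658.989 + 400.215 = 1059.2.
Reliability = 1059.2 / 1378.2 = 0.7685.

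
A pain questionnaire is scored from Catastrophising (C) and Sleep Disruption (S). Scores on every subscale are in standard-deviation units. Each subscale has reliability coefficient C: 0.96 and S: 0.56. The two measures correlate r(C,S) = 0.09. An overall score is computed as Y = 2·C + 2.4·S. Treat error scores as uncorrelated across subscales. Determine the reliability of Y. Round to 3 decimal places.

Var(Y) = 2² + 2.4² + 2·[4.8·0.09] = 9.76 + 0.864 = 10.624.
With uncorrelated errors the cross-covariances are all true-score covariance, so they carry over unchanged; only the diagonal terms shrink to ρᵢσᵢ².
True-score variance = [2²·0.96 + 2.4²·0.56] + 0.864 = 7.0656 + 0.864 = 7.9296.
Reliability = 7.9296 / 10.624 = 0.746.

0.746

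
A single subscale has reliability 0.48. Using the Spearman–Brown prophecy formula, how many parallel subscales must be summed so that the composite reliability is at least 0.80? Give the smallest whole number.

5

k ≥ ρ*(1−ρ₁)/(ρ₁(1−ρ*)) = 0.80·0.52 / (0.48·0.20) = 4.333.
Smallest integer k = 5.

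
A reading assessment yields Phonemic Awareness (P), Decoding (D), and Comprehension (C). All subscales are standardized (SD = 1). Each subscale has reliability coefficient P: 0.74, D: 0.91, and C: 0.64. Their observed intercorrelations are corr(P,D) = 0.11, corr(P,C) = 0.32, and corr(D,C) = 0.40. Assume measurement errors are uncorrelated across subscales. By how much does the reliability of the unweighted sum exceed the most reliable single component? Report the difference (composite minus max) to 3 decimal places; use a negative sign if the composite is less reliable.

-0.062

Var(sum) = 3 + 1.66 = 4.66; true-score variance = 2.29 + 1.66 = 3.95; composite reliability = 0.8476.
Max component reliability = 0.9100.
Difference = 0.8476 − 0.9100 = -0.062.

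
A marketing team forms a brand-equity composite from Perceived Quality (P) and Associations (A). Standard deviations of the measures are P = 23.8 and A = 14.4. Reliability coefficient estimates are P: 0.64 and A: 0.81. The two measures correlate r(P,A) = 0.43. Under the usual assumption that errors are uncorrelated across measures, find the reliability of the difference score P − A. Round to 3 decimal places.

Var(P−A) = 23.8² + 14.4² − 2·23.8·14.4·0.43 = 773.8 − 294.739 = 479.061.
With uncorrelated errors the cross-covariances are all true-score covariance, so they carry over unchanged; only the diagonal terms shrink to ρᵢσᵢ².
True-score variance = [23.8²·0.64 + 14.4²·0.81] − 294.739 = 530.483 − 294.739 = 235.744.
Reliability = 235.744 / 479.061 = 0.492.

0.492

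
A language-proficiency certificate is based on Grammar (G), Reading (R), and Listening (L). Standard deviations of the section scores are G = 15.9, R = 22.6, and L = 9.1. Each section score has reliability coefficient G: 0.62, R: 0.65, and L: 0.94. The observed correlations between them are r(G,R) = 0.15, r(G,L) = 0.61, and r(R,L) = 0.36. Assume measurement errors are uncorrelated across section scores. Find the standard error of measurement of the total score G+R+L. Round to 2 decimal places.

Var(total) = 846.38 + 432.399 = 1278.78.
True-score variance = 566.578 + 432.399 = 998.977, so reliability = 0.7812.
Error variance = 1278.78 − 998.977 = 279.802; SEM = √279.802 = 16.73.

16.73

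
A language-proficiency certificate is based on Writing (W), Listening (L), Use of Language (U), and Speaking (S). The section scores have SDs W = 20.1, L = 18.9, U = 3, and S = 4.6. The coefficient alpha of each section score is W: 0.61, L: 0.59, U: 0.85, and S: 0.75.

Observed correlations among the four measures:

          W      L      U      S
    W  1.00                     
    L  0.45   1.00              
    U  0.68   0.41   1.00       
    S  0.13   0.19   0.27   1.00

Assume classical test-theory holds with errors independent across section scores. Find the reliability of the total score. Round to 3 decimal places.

Var(W+L+U+S) = 20.1² + 18.9² + 3² + 4.6² + 2·[20.1·18.9·0.45 + 20.1·3·0.68 + 20.1·4.6·0.13 + 18.9·3·0.41 + 18.9·4.6·0.19 + 3·4.6·0.27] = 791.38 + 534.932 = 1326.31.
Because errors are independent across components, Cov(Tᵢ,Tⱼ) = Cov(Xᵢ,Xⱼ); the off-diagonal part of the true-score variance is the same as above.
True-score variance = [20.1²·0.61 + 18.9²·0.59 + 3²·0.85 + 4.6²·0.75] + 534.932 = 480.72 + 534.932 = 1015.65.
Reliability = 1015.65 / 1326.31 = 0.766.

0.766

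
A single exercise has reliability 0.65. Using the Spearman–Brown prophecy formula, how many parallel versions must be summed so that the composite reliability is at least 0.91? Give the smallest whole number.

k ≥ ρ*(1−ρ₁)/(ρ₁(1−ρ*)) = 0.91·0.35 / (0.65·0.09) = 5.444.
Smallest integer k = 6.

6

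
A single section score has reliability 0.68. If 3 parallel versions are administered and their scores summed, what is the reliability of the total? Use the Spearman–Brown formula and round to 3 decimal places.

0.864

ρ_k = kρ / (1 + (k−1)ρ) = 3·0.68 / (1 + 2·0.68) = 2.040 / 2.360 = 0.864.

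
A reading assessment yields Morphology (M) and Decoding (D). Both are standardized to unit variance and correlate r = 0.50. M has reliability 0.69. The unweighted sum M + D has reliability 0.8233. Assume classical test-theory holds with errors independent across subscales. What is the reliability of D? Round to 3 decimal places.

Var(M+D) = 2 + 2·0.50 = 3.000.
True-score variance = ρ_M + ρ_D + 2·0.50, so 0.8233 = (0.69 + ρ_D + 1.00) / 3.000.
ρ_D = 0.8233·3.000 − 0.69 − 1.00 = 0.780.

0.780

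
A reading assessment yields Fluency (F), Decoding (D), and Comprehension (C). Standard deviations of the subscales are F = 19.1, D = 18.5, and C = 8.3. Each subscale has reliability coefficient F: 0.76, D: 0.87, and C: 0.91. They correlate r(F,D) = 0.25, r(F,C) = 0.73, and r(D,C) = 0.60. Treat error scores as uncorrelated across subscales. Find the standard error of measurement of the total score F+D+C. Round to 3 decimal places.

11.758

Var(total) = 775.95 + 592.389 = 1368.34.
True-score variance = 637.703 + 592.389 = 1230.09, so reliability = 0.8990.
Error variance = 1368.34 − 1230.09 = 138.247; SEM = √138.247 = 11.758.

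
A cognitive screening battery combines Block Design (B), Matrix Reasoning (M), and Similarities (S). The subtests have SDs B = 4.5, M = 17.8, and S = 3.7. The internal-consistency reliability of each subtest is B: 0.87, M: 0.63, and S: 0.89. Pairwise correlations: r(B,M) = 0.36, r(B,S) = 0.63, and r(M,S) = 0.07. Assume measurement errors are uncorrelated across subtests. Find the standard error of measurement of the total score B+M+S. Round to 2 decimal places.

11.02

Var(total) = 350.78 + 87.8714 = 438.651.
True-score variance = 229.411 + 87.8714 = 317.282, so reliability = 0.7233.
Error variance = 438.651 − 317.282 = 121.369; SEM = √121.369 = 11.02.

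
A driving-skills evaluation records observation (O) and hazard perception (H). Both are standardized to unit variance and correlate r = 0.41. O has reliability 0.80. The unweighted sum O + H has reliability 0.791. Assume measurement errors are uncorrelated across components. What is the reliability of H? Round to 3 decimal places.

0.611

Var(O+H) = 2 + 2·0.41 = 2.820.
True-score variance = ρ_O + ρ_H + 2·0.41, so 0.791 = (0.80 + ρ_H + 0.82) / 2.820.
ρ_H = 0.791·2.820 − 0.80 − 0.82 = 0.611.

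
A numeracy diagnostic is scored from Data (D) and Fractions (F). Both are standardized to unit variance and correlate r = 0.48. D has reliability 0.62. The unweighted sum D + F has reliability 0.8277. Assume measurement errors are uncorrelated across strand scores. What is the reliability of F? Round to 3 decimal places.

0.870

Var(D+F) = 2 + 2·0.48 = 2.960.
True-score variance = ρ_D + ρ_F + 2·0.48, so 0.8277 = (0.62 + ρ_F + 0.96) / 2.960.
ρ_F = 0.8277·2.960 − 0.62 − 0.96 = 0.870.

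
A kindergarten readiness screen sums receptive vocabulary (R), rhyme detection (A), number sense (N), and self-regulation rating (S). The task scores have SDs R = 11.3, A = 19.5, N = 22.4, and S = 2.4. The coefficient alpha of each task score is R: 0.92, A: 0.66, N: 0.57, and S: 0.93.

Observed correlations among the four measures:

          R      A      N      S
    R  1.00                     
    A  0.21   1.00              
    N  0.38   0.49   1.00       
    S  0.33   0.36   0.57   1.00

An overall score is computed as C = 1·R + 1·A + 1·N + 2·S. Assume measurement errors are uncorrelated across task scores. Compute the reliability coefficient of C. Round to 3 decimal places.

0.819

Var(C) = 11.3² + 19.5² + 22.4² + 2²·2.4² + 2·[11.3·19.5·0.21 + 11.3·22.4·0.38 + 2·11.3·2.4·0.33 + 19.5·22.4·0.49 + 2·19.5·2.4·0.36 + 2·22.4·2.4·0.57] = 1032.74 + 938.745 = 1971.49.
Under uncorrelated errors the observed covariances equal the true-score covariances, so only the own-variance terms attenuate.
True-score variance = [11.3²·0.92 + 19.5²·0.66 + 22.4²·0.57 + 2²·2.4²·0.93] + 938.745 = 675.87 + 938.745 = 1614.62.
Reliability = 1614.62 / 1971.49 = 0.819.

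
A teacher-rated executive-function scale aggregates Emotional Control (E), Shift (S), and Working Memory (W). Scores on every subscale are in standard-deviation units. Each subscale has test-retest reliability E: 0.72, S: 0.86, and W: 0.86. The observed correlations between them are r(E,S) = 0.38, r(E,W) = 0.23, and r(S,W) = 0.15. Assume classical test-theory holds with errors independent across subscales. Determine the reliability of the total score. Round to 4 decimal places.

0.8761

Var(E+S+W) = 3 + 2·[0.38 + 0.23 + 0.15] = 3 + 1.52 = 4.52.
Under uncorrelated errors the observed covariances equal the true-score covariances, so only the own-variance terms attenuate.
True-score variance = [0.72 + 0.86 + 0.86] + 1.52 = 2.44 + 1.52 = 3.96.
Reliability = 3.96 / 4.52 = 0.8761.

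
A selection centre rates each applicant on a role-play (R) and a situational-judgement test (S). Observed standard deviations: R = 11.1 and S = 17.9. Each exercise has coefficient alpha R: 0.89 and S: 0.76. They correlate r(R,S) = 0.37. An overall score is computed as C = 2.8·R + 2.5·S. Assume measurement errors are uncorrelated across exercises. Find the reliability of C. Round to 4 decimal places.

Var(C) = 2.8²·11.1² + 2.5²·17.9² + 2·[7·11.1·17.9·0.37] = 2968.53 + 1029.21 = 3997.74.
Under uncorrelated errors the observed covariances equal the true-score covariances, so only the own-variance terms attenuate.
True-score variance = [2.8²·11.1²·0.89 + 2.5²·17.9²·0.76] + 1029.21 = 2381.66 + 1029.21 = 3410.87.
Reliability = 3410.87 / 3997.74 = 0.8532.

0.8532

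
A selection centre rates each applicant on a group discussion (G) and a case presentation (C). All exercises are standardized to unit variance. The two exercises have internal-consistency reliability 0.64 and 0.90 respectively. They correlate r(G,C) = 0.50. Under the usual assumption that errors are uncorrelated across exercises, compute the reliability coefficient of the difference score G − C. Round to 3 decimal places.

Var(G−C) = 1 + 1 − 2·0.50 = 2 − 1 = 1.
With uncorrelated errors the cross-covariances are all true-score covariance, so they carry over unchanged; only the diagonal terms shrink to ρᵢσᵢ².
True-score variance = [0.64 + 0.90] − 1 = 1.54 − 1 = 0.54.
Reliability = 0.54 / 1 = 0.540.

0.540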